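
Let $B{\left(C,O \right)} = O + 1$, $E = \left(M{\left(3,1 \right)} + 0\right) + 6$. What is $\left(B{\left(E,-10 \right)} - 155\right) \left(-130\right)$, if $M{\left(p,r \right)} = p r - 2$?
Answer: $21320$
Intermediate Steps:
$M{\left(p,r \right)} = -2 + p r$ ($M{\left(p,r \right)} = p r - 2 = -2 + p r$)
$E = 7$ ($E = \left(\left(-2 + 3 \cdot 1\right) + 0\right) + 6 = \left(\left(-2 + 3\right) + 0\right) + 6 = \left(1 + 0\right) + 6 = 1 + 6 = 7$)
$B{\left(C,O \right)} = 1 + O$
$\left(B{\left(E,-10 \right)} - 155\right) \left(-130\right) = \left(\left(1 - 10\right) - 155\right) \left(-130\right) = \left(-9 - 155\right) \left(-130\right) = \left(-164\right) \left(-130\right) = 21320$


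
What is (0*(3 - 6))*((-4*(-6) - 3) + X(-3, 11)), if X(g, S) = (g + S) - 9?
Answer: 0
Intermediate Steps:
X(g, S) = -9 + S + g (X(g, S) = (S + g) - 9 = -9 + S + g)
(0*(3 - 6))*((-4*(-6) - 3) + X(-3, 11)) = (0*(3 - 6))*((-4*(-6) - 3) + (-9 + 11 - 3)) = (0*(-3))*((24 - 3) - 1) = 0*(21 - 1) = 0*20 = 0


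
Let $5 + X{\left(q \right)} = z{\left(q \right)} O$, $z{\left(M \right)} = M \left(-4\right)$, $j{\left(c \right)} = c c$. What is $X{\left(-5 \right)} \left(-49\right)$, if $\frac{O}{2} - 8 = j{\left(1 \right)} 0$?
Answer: $-15435$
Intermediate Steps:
$j{\left(c \right)} = c^{2}$
$z{\left(M \right)} = - 4 M$
$O = 16$ ($O = 16 + 2 \cdot 1^{2} \cdot 0 = 16 + 2 \cdot 1 \cdot 0 = 16 + 2 \cdot 0 = 16 + 0 = 16$)
$X{\left(q \right)} = -5 - 64 q$ ($X{\left(q \right)} = -5 + - 4 q 16 = -5 - 64 q$)
$X{\left(-5 \right)} \left(-49\right) = \left(-5 - -320\right) \left(-49\right) = \left(-5 + 320\right) \left(-49\right) = 315 \left(-49\right) = -15435$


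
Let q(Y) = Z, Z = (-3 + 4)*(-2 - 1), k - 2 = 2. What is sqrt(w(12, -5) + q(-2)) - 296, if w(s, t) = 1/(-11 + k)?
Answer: -296 + I*sqrt(154)/7 ≈ -296.0 + 1.7728*I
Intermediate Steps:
k = 4 (k = 2 + 2 = 4)
w(s, t) = -1/7 (w(s, t) = 1/(-11 + 4) = 1/(-7) = -1/7)
Z = -3 (Z = 1*(-3) = -3)
q(Y) = -3
sqrt(w(12, -5) + q(-2)) - 296 = sqrt(-1/7 - 3) - 296 = sqrt(-22/7) - 296 = I*sqrt(154)/7 - 296 = -296 + I*sqrt(154)/7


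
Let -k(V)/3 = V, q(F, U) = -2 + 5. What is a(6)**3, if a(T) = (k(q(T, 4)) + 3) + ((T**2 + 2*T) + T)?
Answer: 110592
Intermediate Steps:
q(F, U) = 3
k(V) = -3*V
a(T) = -6 + T**2 + 3*T (a(T) = (-3*3 + 3) + ((T**2 + 2*T) + T) = (-9 + 3) + (T**2 + 3*T) = -6 + (T**2 + 3*T) = -6 + T**2 + 3*T)
a(6)**3 = (-6 + 6**2 + 3*6)**3 = (-6 + 36 + 18)**3 = 48**3 = 110592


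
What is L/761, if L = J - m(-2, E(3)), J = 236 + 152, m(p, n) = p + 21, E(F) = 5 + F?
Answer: 369/761 ≈ 0.48489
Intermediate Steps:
m(p, n) = 21 + p
J = 388
L = 369 (L = 388 - (21 - 2) = 388 - 1*19 = 388 - 19 = 369)
L/761 = 369/761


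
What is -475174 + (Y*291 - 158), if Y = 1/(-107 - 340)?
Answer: -70824565/149 ≈ -4.7533e+5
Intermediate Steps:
Y = -1/447 (Y = 1/(-447) = -1/447 ≈ -0.0022371)
-475174 + (Y*291 - 158) = -475174 + (-1/447*291 - 158) = -475174 + (-97/149 - 158) = -475174 - 23639/149 = -70824565/149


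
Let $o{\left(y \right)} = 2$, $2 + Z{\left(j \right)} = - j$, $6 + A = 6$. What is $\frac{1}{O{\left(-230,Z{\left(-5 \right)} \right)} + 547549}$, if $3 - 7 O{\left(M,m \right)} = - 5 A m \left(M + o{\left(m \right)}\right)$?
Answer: $\frac{7}{3832846} \approx 1.8263 \cdot 10^{-6}$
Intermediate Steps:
$A = 0$ ($A = -6 + 6 = 0$)
$Z{\left(j \right)} = -2 - j$
$O{\left(M,m \right)} = \frac{3}{7}$ ($O{\left(M,m \right)} = \frac{3}{7} - \frac{\left(-5\right) 0 m \left(M + 2\right)}{7} = \frac{3}{7} - \frac{0 m \left(2 + M\right)}{7} = \frac{3}{7} - 0 = \frac{3}{7} + 0 = \frac{3}{7}$)
$\frac{1}{O{\left(-230,Z{\left(-5 \right)} \right)} + 547549} = \frac{1}{\frac{3}{7} + 547549} = \frac{1}{\frac{3832846}{7}} = \frac{7}{3832846}$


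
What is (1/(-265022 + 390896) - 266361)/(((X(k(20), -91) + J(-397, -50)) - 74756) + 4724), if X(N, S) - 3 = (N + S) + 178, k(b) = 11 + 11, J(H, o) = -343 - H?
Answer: 33527924513/8794312884 ≈ 3.8125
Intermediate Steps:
k(b) = 22
X(N, S) = 181 + N + S (X(N, S) = 3 + ((N + S) + 178) = 3 + (178 + N + S) = 181 + N + S)
(1/(-265022 + 390896) - 266361)/(((X(k(20), -91) + J(-397, -50)) - 74756) + 4724) = (1/(-265022 + 390896) - 266361)/((((181 + 22 - 91) + (-343 - 1*(-397))) - 74756) + 4724) = (1/125874 - 266361)/(((112 + (-343 + 397)) - 74756) + 4724) = (1/125874 - 266361)/(((112 + 54) - 74756) + 4724) = -33527924513/(125874*((166 - 74756) + 4724)) = -33527924513/(125874*(-74590 + 4724)) = -33527924513/125874/(-69866) = -33527924513/125874*(-1/69866) = 33527924513/8794312884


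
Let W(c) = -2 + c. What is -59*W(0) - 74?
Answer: 44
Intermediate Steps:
-59*W(0) - 74 = -59*(-2 + 0) - 74 = -59*(-2) - 74 = 118 - 74 = 44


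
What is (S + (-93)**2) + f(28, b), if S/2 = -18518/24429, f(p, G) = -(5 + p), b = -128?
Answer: 210443228/24429 ≈ 8614.5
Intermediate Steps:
f(p, G) = -5 - p
S = -37036/24429 (S = 2*(-18518/24429) = -37036/24429 ≈ -1.5161)
(S + (-93)**2) + f(28, b) = (-37036/24429 + (-93)**2) + (-5 - 1*28) = (-37036/24429 + 8649) + (-5 - 28) = 211249385/24429 - 33 = 210443228/24429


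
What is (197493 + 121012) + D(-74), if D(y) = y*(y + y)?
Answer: 329457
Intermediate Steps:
D(y) = 2*y**2 (D(y) = y*(2*y) = 2*y**2)
(197493 + 121012) + D(-74) = (197493 + 121012) + 2*(-74)**2 = 318505 + 2*5476 = 318505 + 10952 = 329457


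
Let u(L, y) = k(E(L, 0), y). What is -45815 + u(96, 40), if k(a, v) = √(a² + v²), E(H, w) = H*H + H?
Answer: -45815 + 8*√1354921 ≈ -36503.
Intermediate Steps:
E(H, w) = H + H² (E(H, w) = H² + H = H + H²)
u(L, y) = √(y² + L²*(1 + L)²) (u(L, y) = √((L*(1 + L))² + y²) = √(L²*(1 + L)² + y²) = √(y² + L²*(1 + L)²))
-45815 + u(96, 40) = -45815 + √(40² + 96²*(1 + 96)²) = -45815 + √(1600 + 9216*97²) = -45815 + √(1600 + 9216*9409) = -45815 + √(1600 + 86713344) = -45815 + √86714944 = -45815 + 8*√1354921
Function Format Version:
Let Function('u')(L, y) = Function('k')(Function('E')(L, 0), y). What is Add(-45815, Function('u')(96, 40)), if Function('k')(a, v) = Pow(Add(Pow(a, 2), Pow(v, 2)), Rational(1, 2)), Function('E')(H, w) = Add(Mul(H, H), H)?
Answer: Add(-45815, Mul(8, Pow(1354921, Rational(1, 2)))) ≈ -36503.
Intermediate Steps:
Function('E')(H, w) = Add(H, Pow(H, 2)) (Function('E')(H, w) = Add(Pow(H, 2), H) = Add(H, Pow(H, 2)))
Function('u')(L, y) = Pow(Add(Pow(y, 2), Mul(Pow(L, 2), Pow(Add(1, L), 2))), Rational(1, 2)) (Function('u')(L, y) = Pow(Add(Pow(Mul(L, Add(1, L)), 2), Pow(y, 2)), Rational(1, 2)) = Pow(Add(Mul(Pow(L, 2), Pow(Add(1, L), 2)), Pow(y, 2)), Rational(1, 2)) = Pow(Add(Pow(y, 2), Mul(Pow(L, 2), Pow(Add(1, L), 2))), Rational(1, 2)))
Add(-45815, Function('u')(96, 40)) = Add(-45815, Pow(Add(Pow(40, 2), Mul(Pow(96, 2), Pow(Add(1, 96), 2))), Rational(1, 2))) = Add(-45815, Pow(Add(1600, Mul(9216, Pow(97, 2))), Rational(1, 2))) = Add(-45815, Pow(Add(1600, Mul(9216, 9409)), Rational(1, 2))) = Add(-45815, Pow(Add(1600, 86713344), Rational(1, 2))) = Add(-45815, Pow(86714944, Rational(1, 2))) = Add(-45815, Mul(8, Pow(1354921, Rational(1, 2))))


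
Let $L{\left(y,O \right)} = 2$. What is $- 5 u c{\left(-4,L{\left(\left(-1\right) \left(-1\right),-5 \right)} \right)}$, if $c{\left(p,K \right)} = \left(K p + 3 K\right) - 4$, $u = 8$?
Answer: $240$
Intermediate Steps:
$c{\left(p,K \right)} = -4 + 3 K + K p$ ($c{\left(p,K \right)} = \left(3 K + K p\right) - 4 = -4 + 3 K + K p$)
$- 5 u c{\left(-4,L{\left(\left(-1\right) \left(-1\right),-5 \right)} \right)} = \left(-5\right) 8 \left(-4 + 3 \cdot 2 + 2 \left(-4\right)\right) = - 40 \left(-4 + 6 - 8\right) = \left(-40\right) \left(-6\right) = 240$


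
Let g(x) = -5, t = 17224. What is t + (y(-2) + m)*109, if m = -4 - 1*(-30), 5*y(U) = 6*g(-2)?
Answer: 19404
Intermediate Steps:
y(U) = -6 (y(U) = (6*(-5))/5 = (⅕)*(-30) = -6)
m = 26 (m = -4 + 30 = 26)
t + (y(-2) + m)*109 = 17224 + (-6 + 26)*109 = 17224 + 20*109 = 17224 + 2180 = 19404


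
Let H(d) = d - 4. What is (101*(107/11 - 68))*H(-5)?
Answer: 582669/11 ≈ 52970.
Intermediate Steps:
H(d) = -4 + d
(101*(107/11 - 68))*H(-5) = (101*(107/11 - 68))*(-4 - 5) = (101*(107*(1/11) - 68))*(-9) = (101*(107/11 - 68))*(-9) = (101*(-641/11))*(-9) = -64741/11*(-9) = 582669/11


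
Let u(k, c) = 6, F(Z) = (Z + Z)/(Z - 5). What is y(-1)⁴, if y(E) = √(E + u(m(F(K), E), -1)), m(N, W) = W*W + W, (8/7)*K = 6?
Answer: 25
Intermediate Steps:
K = 21/4 (K = (7/8)*6 = 21/4 ≈ 5.2500)
F(Z) = 2*Z/(-5 + Z) (F(Z) = (2*Z)/(-5 + Z) = 2*Z/(-5 + Z))
m(N, W) = W + W² (m(N, W) = W² + W = W + W²)
y(E) = √(6 + E) (y(E) = √(E + 6) = √(6 + E))
y(-1)⁴ = (√(6 - 1))⁴ = (√5)⁴ = 25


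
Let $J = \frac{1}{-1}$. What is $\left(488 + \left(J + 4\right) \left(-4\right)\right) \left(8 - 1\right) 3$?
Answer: $9996$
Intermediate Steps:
$J = -1$
$\left(488 + \left(J + 4\right) \left(-4\right)\right) \left(8 - 1\right) 3 = \left(488 + \left(-1 + 4\right) \left(-4\right)\right) \left(8 - 1\right) 3 = \left(488 + 3 \left(-4\right)\right) 7 \cdot 3 = \left(488 - 12\right) 21 = 476 \cdot 21 = 9996$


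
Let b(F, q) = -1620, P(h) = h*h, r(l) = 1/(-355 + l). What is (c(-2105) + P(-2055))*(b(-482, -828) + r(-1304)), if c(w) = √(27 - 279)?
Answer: -3783240584175/553 - 5375162*I*√7/553 ≈ -6.8413e+9 - 25717.0*I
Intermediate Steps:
c(w) = 6*I*√7 (c(w) = √(-252) = 6*I*√7)
P(h) = h²
(c(-2105) + P(-2055))*(b(-482, -828) + r(-1304)) = (6*I*√7 + (-2055)²)*(-1620 + 1/(-355 - 1304)) = (6*I*√7 + 4223025)*(-1620 + 1/(-1659)) = (4223025 + 6*I*√7)*(-1620 - 1/1659) = (4223025 + 6*I*√7)*(-2687581/1659) = -3783240584175/553 - 5375162*I*√7/553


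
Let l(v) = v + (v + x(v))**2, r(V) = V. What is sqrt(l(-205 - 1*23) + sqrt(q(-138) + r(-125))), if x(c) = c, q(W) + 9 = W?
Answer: 2*sqrt(51927 + I*sqrt(17)) ≈ 455.75 + 0.018094*I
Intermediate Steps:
q(W) = -9 + W
l(v) = v + 4*v**2 (l(v) = v + (v + v)**2 = v + (2*v)**2 = v + 4*v**2)
sqrt(l(-205 - 1*23) + sqrt(q(-138) + r(-125))) = sqrt((-205 - 1*23)*(1 + 4*(-205 - 1*23)) + sqrt((-9 - 138) - 125)) = sqrt((-205 - 23)*(1 + 4*(-205 - 23)) + sqrt(-147 - 125)) = sqrt(-228*(1 + 4*(-228)) + sqrt(-272)) = sqrt(-228*(1 - 912) + 4*I*sqrt(17)) = sqrt(-228*(-911) + 4*I*sqrt(17)) = sqrt(207708 + 4*I*sqrt(17))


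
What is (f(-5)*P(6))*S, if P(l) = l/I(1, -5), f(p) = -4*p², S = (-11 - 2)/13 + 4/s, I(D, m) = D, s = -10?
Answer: 840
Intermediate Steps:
S = -7/5 (S = (-11 - 2)/13 + 4/(-10) = -13*1/13 + 4*(-⅒) = -1 - ⅖ = -7/5 ≈ -1.4000)
P(l) = l (P(l) = l/1 = l*1 = l)
(f(-5)*P(6))*S = (-4*(-5)²*6)*(-7/5) = (-4*25*6)*(-7/5) = -100*6*(-7/5) = -600*(-7/5) = 840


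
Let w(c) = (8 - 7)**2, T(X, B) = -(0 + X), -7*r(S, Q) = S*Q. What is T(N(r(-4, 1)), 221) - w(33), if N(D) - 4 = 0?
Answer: -5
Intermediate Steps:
r(S, Q) = -Q*S/7 (r(S, Q) = -S*Q/7 = -Q*S/7)
N(D) = 4 (N(D) = 4 + 0 = 4)
T(X, B) = -X
w(c) = 1 (w(c) = 1**2 = 1)
T(N(r(-4, 1)), 221) - w(33) = -1*4 - 1*1 = -4 - 1 = -5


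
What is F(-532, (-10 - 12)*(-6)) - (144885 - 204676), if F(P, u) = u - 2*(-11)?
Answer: 59945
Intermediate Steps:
F(P, u) = 22 + u (F(P, u) = u + 22 = 22 + u)
F(-532, (-10 - 12)*(-6)) - (144885 - 204676) = (22 + (-10 - 12)*(-6)) - (144885 - 204676) = (22 - 22*(-6)) - 1*(-59791) = (22 + 132) + 59791 = 154 + 59791 = 59945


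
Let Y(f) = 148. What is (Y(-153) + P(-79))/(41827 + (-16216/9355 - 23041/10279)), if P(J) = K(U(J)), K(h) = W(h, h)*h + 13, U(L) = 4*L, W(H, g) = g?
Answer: 9617639220765/4021703969396 ≈ 2.3914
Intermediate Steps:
K(h) = 13 + h² (K(h) = h*h + 13 = h² + 13 = 13 + h²)
P(J) = 13 + 16*J² (P(J) = 13 + (4*J)² = 13 + 16*J²)
(Y(-153) + P(-79))/(41827 + (-16216/9355 - 23041/10279)) = (148 + (13 + 16*(-79)²))/(41827 + (-16216/9355 - 23041/10279)) = (148 + (13 + 16*6241))/(41827 + (-16216*1/9355 - 23041*1/10279)) = (148 + (13 + 99856))/(41827 + (-16216/9355 - 23041/10279)) = (148 + 99869)/(41827 - 382232819/96160045) = 100017/(4021703969396/96160045) = 100017*(96160045/4021703969396) = 9617639220765/4021703969396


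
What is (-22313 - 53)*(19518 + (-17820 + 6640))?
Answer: -186487708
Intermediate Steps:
(-22313 - 53)*(19518 + (-17820 + 6640)) = -22366*(19518 - 11180) = -22366*8338 = -186487708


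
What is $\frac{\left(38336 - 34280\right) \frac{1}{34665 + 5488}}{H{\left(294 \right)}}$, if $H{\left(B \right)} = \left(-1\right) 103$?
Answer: $- \frac{4056}{4135759} \approx -0.00098071$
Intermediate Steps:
$H{\left(B \right)} = -103$
$\frac{\left(38336 - 34280\right) \frac{1}{34665 + 5488}}{H{\left(294 \right)}} = \frac{\left(38336 - 34280\right) \frac{1}{34665 + 5488}}{-103} = \frac{4056}{40153} \left(- \frac{1}{103}\right) = - \frac{4056}{4135759}$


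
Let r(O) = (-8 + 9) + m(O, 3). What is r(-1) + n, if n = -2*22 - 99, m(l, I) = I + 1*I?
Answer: -136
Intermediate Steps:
m(l, I) = 2*I (m(l, I) = I + I = 2*I)
r(O) = 7 (r(O) = (-8 + 9) + 2*3 = 1 + 6 = 7)
n = -143 (n = -44 - 99 = -143)
r(-1) + n = 7 - 143 = -136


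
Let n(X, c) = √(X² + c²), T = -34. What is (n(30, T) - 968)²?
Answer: 939080 - 3872*√514 ≈ 8.5130e+5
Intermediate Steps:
(n(30, T) - 968)² = (√(30² + (-34)²) - 968)² = (√(900 + 1156) - 968)² = (√2056 - 968)² = (2*√514 - 968)² = (-968 + 2*√514)²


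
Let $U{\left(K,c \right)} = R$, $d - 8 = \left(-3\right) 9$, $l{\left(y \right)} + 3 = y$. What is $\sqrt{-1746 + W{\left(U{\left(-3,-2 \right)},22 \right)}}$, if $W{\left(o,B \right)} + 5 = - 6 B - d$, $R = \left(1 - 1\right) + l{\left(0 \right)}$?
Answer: $2 i \sqrt{466} \approx 43.174 i$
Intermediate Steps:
$l{\left(y \right)} = -3 + y$
$d = -19$ ($d = 8 - 27 = -19$)
$R = -3$ ($R = \left(1 - 1\right) + \left(-3 + 0\right) = 0 - 3 = -3$)
$U{\left(K,c \right)} = -3$
$W{\left(o,B \right)} = 14 - 6 B$ ($W{\left(o,B \right)} = -5 - \left(-19 + 6 B\right) = 14 - 6 B$)
$\sqrt{-1746 + W{\left(U{\left(-3,-2 \right)},22 \right)}} = \sqrt{-1746 + \left(14 - 132\right)} = \sqrt{-1746 - 118} = \sqrt{-1864} = 2 i \sqrt{466}$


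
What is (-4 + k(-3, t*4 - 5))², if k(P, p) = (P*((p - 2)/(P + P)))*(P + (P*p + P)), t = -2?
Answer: 253009/4 ≈ 63252.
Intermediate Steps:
k(P, p) = (-1 + p/2)*(2*P + P*p) (k(P, p) = (P*((-2 + p)/((2*P))))*(P + (P + P*p)) = (P*((-2 + p)*(1/(2*P))))*(2*P + P*p) = (P*((-2 + p)/(2*P)))*(2*P + P*p) = (-1 + p/2)*(2*P + P*p))
(-4 + k(-3, t*4 - 5))² = (-4 + (½)*(-3)*(-4 + (-2*4 - 5)²))² = (-4 + (½)*(-3)*(-4 + (-8 - 5)²))² = (-4 + (½)*(-3)*(-4 + (-13)²))² = (-4 + (½)*(-3)*(-4 + 169))² = (-4 + (½)*(-3)*165)² = (-4 - 495/2)² = (-503/2)² = 253009/4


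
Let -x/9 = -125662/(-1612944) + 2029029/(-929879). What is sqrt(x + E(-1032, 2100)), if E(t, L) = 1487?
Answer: 7*sqrt(147771274862966813106)/2192752564 ≈ 38.806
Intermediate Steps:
x = 83048939381/4385505128 (x = -9*(-125662/(-1612944) + 2029029/(-929879)) = -9*(-125662*(-1/1612944) + 2029029*(-1/929879)) = -9*(62831/806472 - 106791/48941) = -9*(-83048939381/39469546152) = 83048939381/4385505128 ≈ 18.937)
sqrt(x + E(-1032, 2100)) = sqrt(83048939381/4385505128 + 1487) = sqrt(6604295064717/4385505128) = 7*sqrt(147771274862966813106)/2192752564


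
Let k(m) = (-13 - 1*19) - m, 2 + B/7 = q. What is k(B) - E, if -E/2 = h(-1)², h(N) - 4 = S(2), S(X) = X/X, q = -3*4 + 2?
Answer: 102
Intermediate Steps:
q = -10 (q = -12 + 2 = -10)
S(X) = 1
h(N) = 5 (h(N) = 4 + 1 = 5)
B = -84 (B = -14 + 7*(-10) = -14 - 70 = -84)
E = -50 (E = -2*5² = -2*25 = -50)
k(m) = -32 - m (k(m) = (-13 - 19) - m = -32 - m)
k(B) - E = (-32 - 1*(-84)) - 1*(-50) = (-32 + 84) + 50 = 52 + 50 = 102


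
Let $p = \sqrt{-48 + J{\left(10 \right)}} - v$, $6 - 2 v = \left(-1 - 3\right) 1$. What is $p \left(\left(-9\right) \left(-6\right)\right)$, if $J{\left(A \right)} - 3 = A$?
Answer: $-270 + 54 i \sqrt{35} \approx -270.0 + 319.47 i$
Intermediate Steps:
$J{\left(A \right)} = 3 + A$
$v = 5$ ($v = 3 - \frac{\left(-1 - 3\right) 1}{2} = 3 - \frac{\left(-4\right) 1}{2} = 3 - -2 = 3 + 2 = 5$)
$p = -5 + i \sqrt{35}$ ($p = \sqrt{-48 + \left(3 + 10\right)} - 5 = \sqrt{-48 + 13} - 5 = \sqrt{-35} - 5 = i \sqrt{35} - 5 = -5 + i \sqrt{35} \approx -5.0 + 5.9161 i$)
$p \left(\left(-9\right) \left(-6\right)\right) = \left(-5 + i \sqrt{35}\right) \left(\left(-9\right) \left(-6\right)\right) = \left(-5 + i \sqrt{35}\right) 54 = -270 + 54 i \sqrt{35}$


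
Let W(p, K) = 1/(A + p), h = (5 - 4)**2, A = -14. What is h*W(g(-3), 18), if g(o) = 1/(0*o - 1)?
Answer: -1/15 ≈ -0.066667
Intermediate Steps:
g(o) = -1 (g(o) = 1/(0 - 1) = 1/(-1) = -1)
h = 1 (h = 1**2 = 1)
W(p, K) = 1/(-14 + p)
h*W(g(-3), 18) = 1/(-14 - 1) = 1/(-15) = 1*(-1/15) = -1/15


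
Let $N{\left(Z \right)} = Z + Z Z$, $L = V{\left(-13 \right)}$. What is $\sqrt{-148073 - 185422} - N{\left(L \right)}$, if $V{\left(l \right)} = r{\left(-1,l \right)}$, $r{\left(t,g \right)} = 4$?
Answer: $-20 + 3 i \sqrt{37055} \approx -20.0 + 577.49 i$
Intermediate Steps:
$V{\left(l \right)} = 4$
$L = 4$
$N{\left(Z \right)} = Z + Z^{2}$
$\sqrt{-148073 - 185422} - N{\left(L \right)} = \sqrt{-148073 - 185422} - 4 \left(1 + 4\right) = \sqrt{-333495} - 4 \cdot 5 = 3 i \sqrt{37055} - 20 = -20 + 3 i \sqrt{37055}$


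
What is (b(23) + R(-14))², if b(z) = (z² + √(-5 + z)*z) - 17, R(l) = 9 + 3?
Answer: 284098 + 72312*√2 ≈ 3.8636e+5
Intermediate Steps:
R(l) = 12
b(z) = -17 + z² + z*√(-5 + z) (b(z) = (z² + z*√(-5 + z)) - 17 = -17 + z² + z*√(-5 + z))
(b(23) + R(-14))² = ((-17 + 23² + 23*√(-5 + 23)) + 12)² = ((-17 + 529 + 23*√18) + 12)² = ((-17 + 529 + 23*(3*√2)) + 12)² = ((-17 + 529 + 69*√2) + 12)² = ((512 + 69*√2) + 12)² = (524 + 69*√2)²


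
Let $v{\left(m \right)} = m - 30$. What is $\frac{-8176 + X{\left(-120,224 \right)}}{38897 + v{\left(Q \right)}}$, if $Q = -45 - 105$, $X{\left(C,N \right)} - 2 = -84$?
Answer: $- \frac{8258}{38717} \approx -0.21329$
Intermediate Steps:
$X{\left(C,N \right)} = -82$ ($X{\left(C,N \right)} = 2 - 84 = -82$)
$Q = -150$
$v{\left(m \right)} = -30 + m$ ($v{\left(m \right)} = m - 30 = -30 + m$)
$\frac{-8176 + X{\left(-120,224 \right)}}{38897 + v{\left(Q \right)}} = \frac{-8176 - 82}{38897 - 180} = - \frac{8258}{38897 - 180} = - \frac{8258}{38717}$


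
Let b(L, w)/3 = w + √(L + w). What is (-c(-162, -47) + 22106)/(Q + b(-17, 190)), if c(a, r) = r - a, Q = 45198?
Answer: 335494696/698236089 - 21991*√173/698236089 ≈ 0.48007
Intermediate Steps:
b(L, w) = 3*w + 3*√(L + w) (b(L, w) = 3*(w + √(L + w)) = 3*w + 3*√(L + w))
(-c(-162, -47) + 22106)/(Q + b(-17, 190)) = (-(-47 - 1*(-162)) + 22106)/(45198 + (3*190 + 3*√(-17 + 190))) = (-(-47 + 162) + 22106)/(45198 + (570 + 3*√173)) = (-1*115 + 22106)/(45768 + 3*√173) = (-115 + 22106)/(45768 + 3*√173) = 21991/(45768 + 3*√173)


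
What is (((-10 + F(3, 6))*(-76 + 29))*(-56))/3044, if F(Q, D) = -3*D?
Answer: -18424/761 ≈ -24.210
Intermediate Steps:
(((-10 + F(3, 6))*(-76 + 29))*(-56))/3044 = (((-10 - 3*6)*(-76 + 29))*(-56))/3044 = (((-10 - 18)*(-47))*(-56))*(1/3044) = (-28*(-47)*(-56))*(1/3044) = (1316*(-56))*(1/3044) = -73696*1/3044 = -18424/761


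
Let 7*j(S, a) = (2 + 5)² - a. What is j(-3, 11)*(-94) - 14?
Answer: -3670/7 ≈ -524.29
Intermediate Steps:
j(S, a) = 7 - a/7 (j(S, a) = ((2 + 5)² - a)/7 = (7² - a)/7 = (49 - a)/7 = 7 - a/7)
j(-3, 11)*(-94) - 14 = (7 - ⅐*11)*(-94) - 14 = (7 - 11/7)*(-94) - 14 = (38/7)*(-94) - 14 = -3572/7 - 14 = -3670/7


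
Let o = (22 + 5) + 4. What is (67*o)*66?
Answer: 137082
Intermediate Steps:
o = 31 (o = 27 + 4 = 31)
(67*o)*66 = (67*31)*66 = 2077*66 = 137082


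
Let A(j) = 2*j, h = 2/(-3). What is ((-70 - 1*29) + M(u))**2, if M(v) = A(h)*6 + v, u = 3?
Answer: 10816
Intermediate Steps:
h = -2/3 (h = 2*(-1/3) = -2/3 ≈ -0.66667)
M(v) = -8 + v (M(v) = (2*(-2/3))*6 + v = -4/3*6 + v = -8 + v)
((-70 - 1*29) + M(u))**2 = ((-70 - 1*29) + (-8 + 3))**2 = ((-70 - 29) - 5)**2 = (-99 - 5)**2 = (-104)**2 = 10816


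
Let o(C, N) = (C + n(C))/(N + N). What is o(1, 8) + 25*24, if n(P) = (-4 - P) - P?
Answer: 9595/16 ≈ 599.69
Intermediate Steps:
n(P) = -4 - 2*P
o(C, N) = (-4 - C)/(2*N) (o(C, N) = (C + (-4 - 2*C))/(N + N) = (-4 - C)/((2*N)) = (-4 - C)*(1/(2*N)) = (-4 - C)/(2*N))
o(1, 8) + 25*24 = (½)*(-4 - 1*1)/8 + 25*24 = (½)*(⅛)*(-4 - 1) + 600 = (½)*(⅛)*(-5) + 600 = -5/16 + 600 = 9595/16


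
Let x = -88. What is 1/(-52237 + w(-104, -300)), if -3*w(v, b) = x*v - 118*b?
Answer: -3/201263 ≈ -1.4906e-5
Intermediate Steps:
w(v, b) = 88*v/3 + 118*b/3 (w(v, b) = -(-88*v - 118*b)/3 = -(-118*b - 88*v)/3 = 88*v/3 + 118*b/3)
1/(-52237 + w(-104, -300)) = 1/(-52237 + ((88/3)*(-104) + (118/3)*(-300))) = 1/(-52237 + (-9152/3 - 11800)) = 1/(-52237 - 44552/3) = 1/(-201263/3) = -3/201263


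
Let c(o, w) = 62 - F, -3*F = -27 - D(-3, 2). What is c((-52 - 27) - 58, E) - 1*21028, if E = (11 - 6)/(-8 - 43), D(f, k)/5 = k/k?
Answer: -62930/3 ≈ -20977.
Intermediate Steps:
D(f, k) = 5 (D(f, k) = 5*(k/k) = 5*1 = 5)
F = 32/3 (F = -(-27 - 1*5)/3 = -(-27 - 5)/3 = -⅓*(-32) = 32/3 ≈ 10.667)
E = -5/51 (E = 5/(-51) = 5*(-1/51) = -5/51 ≈ -0.098039)
c(o, w) = 154/3 (c(o, w) = 62 - 1*32/3 = 62 - 32/3 = 154/3)
c((-52 - 27) - 58, E) - 1*21028 = 154/3 - 1*21028 = 154/3 - 21028 = -62930/3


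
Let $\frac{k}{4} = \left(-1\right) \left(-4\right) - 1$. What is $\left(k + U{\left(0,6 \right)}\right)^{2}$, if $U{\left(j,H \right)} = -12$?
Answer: $0$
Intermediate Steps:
$k = 12$ ($k = 4 \left(\left(-1\right) \left(-4\right) - 1\right) = 4 \left(4 - 1\right) = 4 \cdot 3 = 12$)
$\left(k + U{\left(0,6 \right)}\right)^{2} = \left(12 - 12\right)^{2} = 0^{2} = 0$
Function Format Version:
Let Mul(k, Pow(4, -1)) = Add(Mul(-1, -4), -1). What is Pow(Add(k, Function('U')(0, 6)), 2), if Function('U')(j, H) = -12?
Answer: 0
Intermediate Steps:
k = 12 (k = Mul(4, Add(Mul(-1, -4), -1)) = Mul(4, Add(4, -1)) = Mul(4, 3) = 12)
Pow(Add(k, Function('U')(0, 6)), 2) = Pow(Add(12, -12), 2) = Pow(0, 2) = 0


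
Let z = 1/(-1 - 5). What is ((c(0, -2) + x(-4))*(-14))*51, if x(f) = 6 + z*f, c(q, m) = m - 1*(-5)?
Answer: -6902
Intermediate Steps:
c(q, m) = 5 + m (c(q, m) = m + 5 = 5 + m)
z = -1/6 (z = 1/(-6) = -1/6 ≈ -0.16667)
x(f) = 6 - f/6
((c(0, -2) + x(-4))*(-14))*51 = (((5 - 2) + (6 - 1/6*(-4)))*(-14))*51 = ((3 + (6 + 2/3))*(-14))*51 = ((3 + 20/3)*(-14))*51 = ((29/3)*(-14))*51 = -406/3*51 = -6902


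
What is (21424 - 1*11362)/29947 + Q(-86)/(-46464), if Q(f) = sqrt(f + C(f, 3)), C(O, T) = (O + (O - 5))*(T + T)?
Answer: 10062/29947 - I*sqrt(287)/23232 ≈ 0.33599 - 0.00072921*I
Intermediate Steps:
C(O, T) = 2*T*(-5 + 2*O) (C(O, T) = (O + (-5 + O))*(2*T) = (-5 + 2*O)*(2*T) = 2*T*(-5 + 2*O))
Q(f) = sqrt(-30 + 13*f) (Q(f) = sqrt(f + 2*3*(-5 + 2*f)) = sqrt(f + (-30 + 12*f)) = sqrt(-30 + 13*f))
(21424 - 1*11362)/29947 + Q(-86)/(-46464) = (21424 - 1*11362)/29947 + sqrt(-30 + 13*(-86))/(-46464) = (21424 - 11362)*(1/29947) + sqrt(-30 - 1118)*(-1/46464) = 10062*(1/29947) + sqrt(-1148)*(-1/46464) = 10062/29947 + (2*I*sqrt(287))*(-1/46464) = 10062/29947 - I*sqrt(287)/23232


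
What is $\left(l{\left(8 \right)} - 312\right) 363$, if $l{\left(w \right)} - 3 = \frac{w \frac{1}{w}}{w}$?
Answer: $- \frac{896973}{8} \approx -1.1212 \cdot 10^{5}$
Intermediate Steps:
$l{\left(w \right)} = 3 + \frac{1}{w}$ ($l{\left(w \right)} = 3 + \frac{w \frac{1}{w}}{w} = 3 + 1 \frac{1}{w} = 3 + \frac{1}{w}$)
$\left(l{\left(8 \right)} - 312\right) 363 = \left(\left(3 + \frac{1}{8}\right) - 312\right) 363 = \left(\frac{25}{8} - 312\right) 363 = \left(- \frac{2471}{8}\right) 363 = - \frac{896973}{8}$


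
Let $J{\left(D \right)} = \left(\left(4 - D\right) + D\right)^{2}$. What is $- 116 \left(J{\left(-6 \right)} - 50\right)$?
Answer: $3944$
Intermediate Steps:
$J{\left(D \right)} = 16$ ($J{\left(D \right)} = 4^{2} = 16$)
$- 116 \left(J{\left(-6 \right)} - 50\right) = - 116 \left(16 - 50\right) = \left(-116\right) \left(-34\right) = 3944$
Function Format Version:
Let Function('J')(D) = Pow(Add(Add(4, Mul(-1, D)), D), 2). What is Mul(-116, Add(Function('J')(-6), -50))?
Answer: 3944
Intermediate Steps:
Function('J')(D) = 16 (Function('J')(D) = Pow(4, 2) = 16)
Mul(-116, Add(Function('J')(-6), -50)) = Mul(-116, Add(16, -50)) = Mul(-116, -34) = 3944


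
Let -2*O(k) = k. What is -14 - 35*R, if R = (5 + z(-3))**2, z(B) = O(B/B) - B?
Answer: -7931/4 ≈ -1982.8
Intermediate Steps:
O(k) = -k/2
z(B) = -1/2 - B (z(B) = -B/(2*B) - B = -1/2*1 - B = -1/2 - B)
R = 225/4 (R = (5 + (-1/2 - 1*(-3)))**2 = (5 + (-1/2 + 3))**2 = (5 + 5/2)**2 = (15/2)**2 = 225/4 ≈ 56.250)
-14 - 35*R = -14 - 35*225/4 = -14 - 7875/4 = -7931/4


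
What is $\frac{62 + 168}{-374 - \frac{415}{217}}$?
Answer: $- \frac{49910}{81573} \approx -0.61185$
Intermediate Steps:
$\frac{62 + 168}{-374 - \frac{415}{217}} = \frac{230}{-374 - \frac{415}{217}} = \frac{230}{- \frac{81573}{217}} = 230 \left(- \frac{217}{81573}\right) = - \frac{49910}{81573}$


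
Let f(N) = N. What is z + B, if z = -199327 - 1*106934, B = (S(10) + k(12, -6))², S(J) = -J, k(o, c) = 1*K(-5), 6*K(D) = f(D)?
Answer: -11021171/36 ≈ -3.0614e+5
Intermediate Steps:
K(D) = D/6
k(o, c) = -⅚ (k(o, c) = 1*((⅙)*(-5)) = 1*(-⅚) = -⅚)
B = 4225/36 (B = (-1*10 - ⅚)² = (-10 - ⅚)² = (-65/6)² = 4225/36 ≈ 117.36)
z = -306261 (z = -199327 - 106934 = -306261)
z + B = -306261 + 4225/36 = -11021171/36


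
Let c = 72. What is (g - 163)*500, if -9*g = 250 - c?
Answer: -822500/9 ≈ -91389.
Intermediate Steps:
g = -178/9 (g = -(250 - 1*72)/9 = -(250 - 72)/9 = -⅑*178 = -178/9 ≈ -19.778)
(g - 163)*500 = (-178/9 - 163)*500 = -1645/9*500 = -822500/9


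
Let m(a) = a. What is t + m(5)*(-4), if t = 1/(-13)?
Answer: -261/13 ≈ -20.077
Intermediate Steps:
t = -1/13 ≈ -0.076923
t + m(5)*(-4) = -1/13 + 5*(-4) = -1/13 - 20 = -261/13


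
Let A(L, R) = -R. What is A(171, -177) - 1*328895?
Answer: -328718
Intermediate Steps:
A(171, -177) - 1*328895 = -1*(-177) - 1*328895 = 177 - 328895 = -328718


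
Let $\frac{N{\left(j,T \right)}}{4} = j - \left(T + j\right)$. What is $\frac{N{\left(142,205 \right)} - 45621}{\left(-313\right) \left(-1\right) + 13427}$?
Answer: $- \frac{46441}{13740} \approx -3.38$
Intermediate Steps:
$N{\left(j,T \right)} = - 4 T$ ($N{\left(j,T \right)} = 4 \left(j - \left(T + j\right)\right) = 4 \left(- T\right) = - 4 T$)
$\frac{N{\left(142,205 \right)} - 45621}{\left(-313\right) \left(-1\right) + 13427} = \frac{\left(-4\right) 205 - 45621}{\left(-313\right) \left(-1\right) + 13427} = \frac{-820 - 45621}{313 + 13427} = - \frac{46441}{13740}$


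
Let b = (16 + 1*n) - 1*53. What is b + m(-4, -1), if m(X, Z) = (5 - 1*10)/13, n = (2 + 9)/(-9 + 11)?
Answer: -829/26 ≈ -31.885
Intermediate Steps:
n = 11/2 ≈ 5.5000
b = -63/2 (b = (16 + 1*(11/2)) - 1*53 = (16 + 11/2) - 53 = 43/2 - 53 = -63/2 ≈ -31.500)
m(X, Z) = -5/13 (m(X, Z) = (5 - 10)*(1/13) = -5*1/13 = -5/13)
b + m(-4, -1) = -63/2 - 5/13 = -829/26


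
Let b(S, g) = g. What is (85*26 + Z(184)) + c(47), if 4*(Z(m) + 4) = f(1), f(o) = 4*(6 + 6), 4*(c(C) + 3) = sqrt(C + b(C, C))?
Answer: 2215 + sqrt(94)/4 ≈ 2217.4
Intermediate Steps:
c(C) = -3 + sqrt(2)*sqrt(C)/4 (c(C) = -3 + sqrt(C + C)/4 = -3 + sqrt(2*C)/4 = -3 + (sqrt(2)*sqrt(C))/4 = -3 + sqrt(2)*sqrt(C)/4)
f(o) = 48 (f(o) = 4*12 = 48)
Z(m) = 8 (Z(m) = -4 + (1/4)*48 = -4 + 12 = 8)
(85*26 + Z(184)) + c(47) = (85*26 + 8) + (-3 + sqrt(2)*sqrt(47)/4) = (2210 + 8) + (-3 + sqrt(94)/4) = 2218 + (-3 + sqrt(94)/4) = 2215 + sqrt(94)/4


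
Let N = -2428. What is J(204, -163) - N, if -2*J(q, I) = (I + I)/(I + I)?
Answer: 4855/2 ≈ 2427.5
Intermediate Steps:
J(q, I) = -½ (J(q, I) = -(I + I)/(2*(I + I)) = -2*I/(2*(2*I)) = -2*I*1/(2*I)/2 = -½*1 = -½)
J(204, -163) - N = -½ - 1*(-2428) = -½ + 2428 = 4855/2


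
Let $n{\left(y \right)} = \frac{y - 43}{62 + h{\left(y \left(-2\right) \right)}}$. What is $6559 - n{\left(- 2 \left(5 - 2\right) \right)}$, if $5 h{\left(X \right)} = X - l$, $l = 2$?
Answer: $\frac{419825}{64} \approx 6559.8$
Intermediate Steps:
$h{\left(X \right)} = - \frac{2}{5} + \frac{X}{5}$ ($h{\left(X \right)} = \frac{X - 2}{5} = \frac{-2 + X}{5} = - \frac{2}{5} + \frac{X}{5}$)
$n{\left(y \right)} = \frac{-43 + y}{\frac{308}{5} - \frac{2 y}{5}}$ ($n{\left(y \right)} = \frac{y - 43}{62 + \left(- \frac{2}{5} + \frac{y \left(-2\right)}{5}\right)} = \frac{-43 + y}{62 + \left(- \frac{2}{5} + \frac{\left(-2\right) y}{5}\right)} = \frac{-43 + y}{62 - \left(\frac{2}{5} + \frac{2 y}{5}\right)} = \frac{-43 + y}{\frac{308}{5} - \frac{2 y}{5}}$)
$6559 - n{\left(- 2 \left(5 - 2\right) \right)} = 6559 - \frac{5 \left(-43 - 2 \left(5 - 2\right)\right)}{2 \left(154 - - 2 \left(5 - 2\right)\right)} = 6559 - \frac{5 \left(-43 - 6\right)}{2 \left(154 - \left(-2\right) 3\right)} = 6559 - \frac{5 \left(-43 - 6\right)}{2 \left(154 - -6\right)} = 6559 - \frac{5}{2} \frac{1}{154 + 6} \left(-49\right) = 6559 - \frac{5}{2} \cdot \frac{1}{160} \left(-49\right) = 6559 - - \frac{49}{64} = 6559 + \frac{49}{64} = \frac{419825}{64}$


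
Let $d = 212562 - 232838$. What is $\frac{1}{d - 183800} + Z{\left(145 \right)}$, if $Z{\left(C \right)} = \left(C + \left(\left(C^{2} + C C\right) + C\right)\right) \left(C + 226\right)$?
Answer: $\frac{3205654378639}{204076} \approx 1.5708 \cdot 10^{7}$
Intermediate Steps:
$d = -20276$ ($d = 212562 - 232838 = -20276$)
$Z{\left(C \right)} = \left(226 + C\right) \left(2 C + 2 C^{2}\right)$ ($Z{\left(C \right)} = \left(C + \left(\left(C^{2} + C^{2}\right) + C\right)\right) \left(226 + C\right) = \left(C + \left(2 C^{2} + C\right)\right) \left(226 + C\right) = \left(C + \left(C + 2 C^{2}\right)\right) \left(226 + C\right) = \left(2 C + 2 C^{2}\right) \left(226 + C\right) = \left(226 + C\right) \left(2 C + 2 C^{2}\right)$)
$\frac{1}{d - 183800} + Z{\left(145 \right)} = \frac{1}{-20276 - 183800} + 2 \cdot 145 \left(226 + 145^{2} + 227 \cdot 145\right) = \frac{1}{-20276 - 183800} + 2 \cdot 145 \left(226 + 21025 + 32915\right) = \frac{1}{-204076} + 2 \cdot 145 \cdot 54166 = - \frac{1}{204076} + 15708140 = \frac{3205654378639}{204076}$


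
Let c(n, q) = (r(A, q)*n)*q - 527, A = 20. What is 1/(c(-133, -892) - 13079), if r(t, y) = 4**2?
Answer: 1/1884570 ≈ 5.3062e-7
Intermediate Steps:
r(t, y) = 16
c(n, q) = -527 + 16*n*q (c(n, q) = (16*n)*q - 527 = 16*n*q - 527 = -527 + 16*n*q)
1/(c(-133, -892) - 13079) = 1/((-527 + 16*(-133)*(-892)) - 13079) = 1/((-527 + 1898176) - 13079) = 1/(1897649 - 13079) = 1/1884570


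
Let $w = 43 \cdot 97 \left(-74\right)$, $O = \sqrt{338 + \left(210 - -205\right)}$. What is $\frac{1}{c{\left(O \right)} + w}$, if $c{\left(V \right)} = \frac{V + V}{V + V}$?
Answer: $- \frac{1}{308653} \approx -3.2399 \cdot 10^{-6}$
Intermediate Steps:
$O = \sqrt{753}$ ($O = \sqrt{338 + \left(210 + 205\right)} = \sqrt{338 + 415} = \sqrt{753} \approx 27.441$)
$c{\left(V \right)} = 1$ ($c{\left(V \right)} = \frac{2 V}{2 V} = 2 V \frac{1}{2 V} = 1$)
$w = -308654$ ($w = 4171 \left(-74\right) = -308654$)
$\frac{1}{c{\left(O \right)} + w} = \frac{1}{1 - 308654} = \frac{1}{-308653} = - \frac{1}{308653}$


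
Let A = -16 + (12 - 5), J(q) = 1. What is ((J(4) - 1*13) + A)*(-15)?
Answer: 315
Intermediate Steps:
A = -9 (A = -16 + 7 = -9)
((J(4) - 1*13) + A)*(-15) = ((1 - 1*13) - 9)*(-15) = ((1 - 13) - 9)*(-15) = (-12 - 9)*(-15) = -21*(-15) = 315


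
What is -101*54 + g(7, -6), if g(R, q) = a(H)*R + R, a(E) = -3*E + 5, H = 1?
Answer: -5433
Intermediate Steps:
a(E) = 5 - 3*E
g(R, q) = 3*R (g(R, q) = (5 - 3*1)*R + R = (5 - 3)*R + R = 2*R + R = 3*R)
-101*54 + g(7, -6) = -101*54 + 3*7 = -5454 + 21 = -5433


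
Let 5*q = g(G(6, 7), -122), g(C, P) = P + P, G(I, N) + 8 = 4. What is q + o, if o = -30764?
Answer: -154064/5 ≈ -30813.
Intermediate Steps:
G(I, N) = -4 (G(I, N) = -8 + 4 = -4)
g(C, P) = 2*P
q = -244/5 (q = (2*(-122))/5 = (1/5)*(-244) = -244/5 ≈ -48.800)
q + o = -244/5 - 30764 = -154064/5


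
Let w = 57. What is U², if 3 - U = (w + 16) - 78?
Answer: 64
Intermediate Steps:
U = 8 (U = 3 - ((57 + 16) - 78) = 3 - (73 - 78) = 3 - 1*(-5) = 3 + 5 = 8)
U² = 8² = 64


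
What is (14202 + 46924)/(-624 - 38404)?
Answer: -30563/19514 ≈ -1.5662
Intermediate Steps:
(14202 + 46924)/(-624 - 38404) = 61126/(-39028) = 61126*(-1/39028) = -30563/19514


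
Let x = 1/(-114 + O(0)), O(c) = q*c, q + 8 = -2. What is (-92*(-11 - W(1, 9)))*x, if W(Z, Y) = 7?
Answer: -276/19 ≈ -14.526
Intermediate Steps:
q = -10 (q = -8 - 2 = -10)
O(c) = -10*c
x = -1/114 (x = 1/(-114 - 10*0) = 1/(-114 + 0) = 1/(-114) = -1/114 ≈ -0.0087719)
(-92*(-11 - W(1, 9)))*x = -92*(-11 - 1*7)*(-1/114) = -92*(-11 - 7)*(-1/114) = -92*(-18)*(-1/114) = 1656*(-1/114) = -276/19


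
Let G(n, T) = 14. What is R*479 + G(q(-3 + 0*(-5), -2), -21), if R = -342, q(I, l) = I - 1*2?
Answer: -163804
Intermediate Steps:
q(I, l) = -2 + I (q(I, l) = I - 2 = -2 + I)
R*479 + G(q(-3 + 0*(-5), -2), -21) = -342*479 + 14 = -163818 + 14 = -163804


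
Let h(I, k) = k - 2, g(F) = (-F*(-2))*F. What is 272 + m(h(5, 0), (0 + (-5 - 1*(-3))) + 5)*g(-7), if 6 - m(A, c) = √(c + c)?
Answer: 860 - 98*√6 ≈ 619.95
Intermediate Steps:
g(F) = 2*F² (g(F) = (2*F)*F = 2*F²)
h(I, k) = -2 + k
m(A, c) = 6 - √2*√c (m(A, c) = 6 - √(c + c) = 6 - √(2*c) = 6 - √2*√c)
272 + m(h(5, 0), (0 + (-5 - 1*(-3))) + 5)*g(-7) = 272 + (6 - √2*√((0 + (-5 - 1*(-3))) + 5))*(2*(-7)²) = 272 + (6 - √2*√((0 + (-5 + 3)) + 5))*(2*49) = 272 + (6 - √2*√((0 - 2) + 5))*98 = 272 + (6 - √2*√(-2 + 5))*98 = 272 + (6 - √2*√3)*98 = 272 + (6 - √6)*98 = 272 + (588 - 98*√6) = 860 - 98*√6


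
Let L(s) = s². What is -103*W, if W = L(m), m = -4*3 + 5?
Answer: -5047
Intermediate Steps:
m = -7 (m = -12 + 5 = -7)
W = 49 (W = (-7)² = 49)
-103*W = -103*49 = -5047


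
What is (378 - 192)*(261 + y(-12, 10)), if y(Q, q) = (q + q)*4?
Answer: 63426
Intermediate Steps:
y(Q, q) = 8*q (y(Q, q) = (2*q)*4 = 8*q)
(378 - 192)*(261 + y(-12, 10)) = (378 - 192)*(261 + 8*10) = 186*(261 + 80) = 186*341 = 63426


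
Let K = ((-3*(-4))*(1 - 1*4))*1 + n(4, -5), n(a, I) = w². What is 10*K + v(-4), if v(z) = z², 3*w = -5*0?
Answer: -344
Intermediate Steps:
w = 0 (w = (-5*0)/3 = (⅓)*0 = 0)
n(a, I) = 0 (n(a, I) = 0² = 0)
K = -36 (K = ((-3*(-4))*(1 - 1*4))*1 + 0 = (12*(1 - 4))*1 + 0 = (12*(-3))*1 + 0 = -36*1 + 0 = -36 + 0 = -36)
10*K + v(-4) = 10*(-36) + (-4)² = -360 + 16 = -344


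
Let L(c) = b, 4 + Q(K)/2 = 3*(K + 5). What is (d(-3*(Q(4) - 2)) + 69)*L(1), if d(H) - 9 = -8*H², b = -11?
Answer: 1532454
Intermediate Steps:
Q(K) = 22 + 6*K (Q(K) = -8 + 2*(3*(K + 5)) = -8 + 2*(3*(5 + K)) = -8 + 2*(15 + 3*K) = -8 + (30 + 6*K) = 22 + 6*K)
L(c) = -11
d(H) = 9 - 8*H²
(d(-3*(Q(4) - 2)) + 69)*L(1) = ((9 - 8*9*((22 + 6*4) - 2)²) + 69)*(-11) = ((9 - 8*9*((22 + 24) - 2)²) + 69)*(-11) = ((9 - 8*9*(46 - 2)²) + 69)*(-11) = ((9 - 8*(-3*44)²) + 69)*(-11) = ((9 - 8*(-132)²) + 69)*(-11) = ((9 - 8*17424) + 69)*(-11) = ((9 - 139392) + 69)*(-11) = (-139383 + 69)*(-11) = -139314*(-11) = 1532454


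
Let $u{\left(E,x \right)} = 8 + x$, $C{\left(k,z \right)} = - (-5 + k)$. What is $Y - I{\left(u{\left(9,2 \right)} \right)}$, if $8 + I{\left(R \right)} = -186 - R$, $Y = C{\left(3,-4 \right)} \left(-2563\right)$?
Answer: $-4922$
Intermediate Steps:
$C{\left(k,z \right)} = 5 - k$
$Y = -5126$ ($Y = \left(5 - 3\right) \left(-2563\right) = 2 \left(-2563\right) = -5126$)
$I{\left(R \right)} = -194 - R$ ($I{\left(R \right)} = -8 - \left(186 + R\right) = -194 - R$)
$Y - I{\left(u{\left(9,2 \right)} \right)} = -5126 - \left(-194 - \left(8 + 2\right)\right) = -5126 - \left(-194 - 10\right) = -5126 - -204 = -5126 + 204 = -4922$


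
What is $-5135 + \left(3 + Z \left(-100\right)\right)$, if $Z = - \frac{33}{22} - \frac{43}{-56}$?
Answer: $- \frac{70823}{14} \approx -5058.8$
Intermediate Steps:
$Z = - \frac{41}{56}$ ($Z = \left(-33\right) \frac{1}{22} - - \frac{43}{56} = - \frac{3}{2} + \frac{43}{56} = - \frac{41}{56} \approx -0.73214$)
$-5135 + \left(3 + Z \left(-100\right)\right) = -5135 + \left(3 - - \frac{1025}{14}\right) = -5135 + \left(3 + \frac{1025}{14}\right) = -5135 + \frac{1067}{14} = - \frac{70823}{14}$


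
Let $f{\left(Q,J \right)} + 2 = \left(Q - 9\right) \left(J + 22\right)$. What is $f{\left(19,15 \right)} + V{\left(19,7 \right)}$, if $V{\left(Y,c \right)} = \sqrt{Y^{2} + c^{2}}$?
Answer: $368 + \sqrt{410} \approx 388.25$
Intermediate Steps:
$f{\left(Q,J \right)} = -2 + \left(-9 + Q\right) \left(22 + J\right)$ ($f{\left(Q,J \right)} = -2 + \left(Q - 9\right) \left(J + 22\right) = -2 + \left(-9 + Q\right) \left(22 + J\right)$)
$f{\left(19,15 \right)} + V{\left(19,7 \right)} = \left(-200 - 135 + 22 \cdot 19 + 15 \cdot 19\right) + \sqrt{19^{2} + 7^{2}} = \left(-200 - 135 + 418 + 285\right) + \sqrt{361 + 49} = 368 + \sqrt{410}$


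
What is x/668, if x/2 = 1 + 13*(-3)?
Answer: -19/167 ≈ -0.11377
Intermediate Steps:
x = -76 (x = 2*(1 + 13*(-3)) = 2*(1 - 39) = 2*(-38) = -76)
x/668 = -76/668 = -76*1/668 = -19/167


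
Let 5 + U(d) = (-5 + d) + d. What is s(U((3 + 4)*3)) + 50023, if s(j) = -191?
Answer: 49832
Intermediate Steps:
U(d) = -10 + 2*d (U(d) = -5 + ((-5 + d) + d) = -5 + (-5 + 2*d) = -10 + 2*d)
s(U((3 + 4)*3)) + 50023 = -191 + 50023 = 49832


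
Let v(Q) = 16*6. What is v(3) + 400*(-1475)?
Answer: -589904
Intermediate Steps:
v(Q) = 96
v(3) + 400*(-1475) = 96 + 400*(-1475) = 96 - 590000 = -589904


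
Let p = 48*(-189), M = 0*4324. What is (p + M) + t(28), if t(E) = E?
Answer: -9044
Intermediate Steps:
M = 0
p = -9072
(p + M) + t(28) = (-9072 + 0) + 28 = -9072 + 28 = -9044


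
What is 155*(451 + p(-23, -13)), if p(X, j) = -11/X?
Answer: 1609520/23 ≈ 69979.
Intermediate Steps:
155*(451 + p(-23, -13)) = 155*(451 - 11/(-23)) = 155*(451 - 11*(-1/23)) = 155*(451 + 11/23) = 155*(10384/23) = 1609520/23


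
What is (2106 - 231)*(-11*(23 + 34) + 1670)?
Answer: 1955625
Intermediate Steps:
(2106 - 231)*(-11*(23 + 34) + 1670) = 1875*(-11*57 + 1670) = 1875*(-627 + 1670) = 1875*1043 = 1955625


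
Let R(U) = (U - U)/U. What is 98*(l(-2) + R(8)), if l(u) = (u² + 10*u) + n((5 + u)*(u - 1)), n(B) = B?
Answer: -2450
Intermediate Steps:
R(U) = 0 (R(U) = 0/U = 0)
l(u) = u² + 10*u + (-1 + u)*(5 + u) (l(u) = (u² + 10*u) + (5 + u)*(u - 1) = (u² + 10*u) + (5 + u)*(-1 + u) = (u² + 10*u) + (-1 + u)*(5 + u) = u² + 10*u + (-1 + u)*(5 + u))
98*(l(-2) + R(8)) = 98*((-5 + 2*(-2)² + 14*(-2)) + 0) = 98*((-5 + 2*4 - 28) + 0) = 98*((-5 + 8 - 28) + 0) = 98*(-25 + 0) = 98*(-25) = -2450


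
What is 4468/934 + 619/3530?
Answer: 8175093/1648510 ≈ 4.9591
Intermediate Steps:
4468/934 + 619/3530 = 4468*(1/934) + 619*(1/3530) = 2234/467 + 619/3530 = 8175093/1648510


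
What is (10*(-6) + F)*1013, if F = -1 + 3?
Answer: -58754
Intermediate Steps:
F = 2
(10*(-6) + F)*1013 = (10*(-6) + 2)*1013 = (-60 + 2)*1013 = -58*1013 = -58754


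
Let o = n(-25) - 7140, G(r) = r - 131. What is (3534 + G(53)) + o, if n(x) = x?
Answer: -3709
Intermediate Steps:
G(r) = -131 + r
o = -7165 (o = -25 - 7140 = -7165)
(3534 + G(53)) + o = (3534 + (-131 + 53)) - 7165 = (3534 - 78) - 7165 = 3456 - 7165 = -3709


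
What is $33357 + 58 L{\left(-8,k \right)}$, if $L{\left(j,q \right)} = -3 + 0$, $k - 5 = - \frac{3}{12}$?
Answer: $33183$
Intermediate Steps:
$k = \frac{19}{4}$ ($k = 5 - \frac{3}{12} = 5 - \frac{1}{4} = \frac{19}{4} \approx 4.75$)
$L{\left(j,q \right)} = -3$
$33357 + 58 L{\left(-8,k \right)} = 33357 + 58 \left(-3\right) = 33357 - 174 = 33183$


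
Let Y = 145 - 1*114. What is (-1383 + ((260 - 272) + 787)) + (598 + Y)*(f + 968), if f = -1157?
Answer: -119489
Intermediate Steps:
Y = 31 (Y = 145 - 114 = 31)
(-1383 + ((260 - 272) + 787)) + (598 + Y)*(f + 968) = (-1383 + ((260 - 272) + 787)) + (598 + 31)*(-1157 + 968) = (-1383 + (-12 + 787)) + 629*(-189) = (-1383 + 775) - 118881 = -608 - 118881 = -119489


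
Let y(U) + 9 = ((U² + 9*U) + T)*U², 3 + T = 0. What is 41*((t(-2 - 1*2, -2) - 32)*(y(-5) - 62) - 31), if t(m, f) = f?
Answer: 899253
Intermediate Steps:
T = -3 (T = -3 + 0 = -3)
y(U) = -9 + U²*(-3 + U² + 9*U) (y(U) = -9 + ((U² + 9*U) - 3)*U² = -9 + (-3 + U² + 9*U)*U² = -9 + U²*(-3 + U² + 9*U))
41*((t(-2 - 1*2, -2) - 32)*(y(-5) - 62) - 31) = 41*((-2 - 32)*((-9 + (-5)⁴ - 3*(-5)² + 9*(-5)³) - 62) - 31) = 41*(-34*((-9 + 625 - 3*25 + 9*(-125)) - 62) - 31) = 41*(-34*((-9 + 625 - 75 - 1125) - 62) - 31) = 41*(-34*(-584 - 62) - 31) = 41*(-34*(-646) - 31) = 41*(21964 - 31) = 41*21933 = 899253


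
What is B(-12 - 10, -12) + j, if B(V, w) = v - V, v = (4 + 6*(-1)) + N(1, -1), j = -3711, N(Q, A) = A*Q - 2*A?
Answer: -3690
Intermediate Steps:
N(Q, A) = -2*A + A*Q
v = -1 (v = (4 + 6*(-1)) - (-2 + 1) = (4 - 6) - 1*(-1) = -2 + 1 = -1)
B(V, w) = -1 - V
B(-12 - 10, -12) + j = (-1 - (-12 - 10)) - 3711 = (-1 - 1*(-22)) - 3711 = (-1 + 22) - 3711 = 21 - 3711 = -3690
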